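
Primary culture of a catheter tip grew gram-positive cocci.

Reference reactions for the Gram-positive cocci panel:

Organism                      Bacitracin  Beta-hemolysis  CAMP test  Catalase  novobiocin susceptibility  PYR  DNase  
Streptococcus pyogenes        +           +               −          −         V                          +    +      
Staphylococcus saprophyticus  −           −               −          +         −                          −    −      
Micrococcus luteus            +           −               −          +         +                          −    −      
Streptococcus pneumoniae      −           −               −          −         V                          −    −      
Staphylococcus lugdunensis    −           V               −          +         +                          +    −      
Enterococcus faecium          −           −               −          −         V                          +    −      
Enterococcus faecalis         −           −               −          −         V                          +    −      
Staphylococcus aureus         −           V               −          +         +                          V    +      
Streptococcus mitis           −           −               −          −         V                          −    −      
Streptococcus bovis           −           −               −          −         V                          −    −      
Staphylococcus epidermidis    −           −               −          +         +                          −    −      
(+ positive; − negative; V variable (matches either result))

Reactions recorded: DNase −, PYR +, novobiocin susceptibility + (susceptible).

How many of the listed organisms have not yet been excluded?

3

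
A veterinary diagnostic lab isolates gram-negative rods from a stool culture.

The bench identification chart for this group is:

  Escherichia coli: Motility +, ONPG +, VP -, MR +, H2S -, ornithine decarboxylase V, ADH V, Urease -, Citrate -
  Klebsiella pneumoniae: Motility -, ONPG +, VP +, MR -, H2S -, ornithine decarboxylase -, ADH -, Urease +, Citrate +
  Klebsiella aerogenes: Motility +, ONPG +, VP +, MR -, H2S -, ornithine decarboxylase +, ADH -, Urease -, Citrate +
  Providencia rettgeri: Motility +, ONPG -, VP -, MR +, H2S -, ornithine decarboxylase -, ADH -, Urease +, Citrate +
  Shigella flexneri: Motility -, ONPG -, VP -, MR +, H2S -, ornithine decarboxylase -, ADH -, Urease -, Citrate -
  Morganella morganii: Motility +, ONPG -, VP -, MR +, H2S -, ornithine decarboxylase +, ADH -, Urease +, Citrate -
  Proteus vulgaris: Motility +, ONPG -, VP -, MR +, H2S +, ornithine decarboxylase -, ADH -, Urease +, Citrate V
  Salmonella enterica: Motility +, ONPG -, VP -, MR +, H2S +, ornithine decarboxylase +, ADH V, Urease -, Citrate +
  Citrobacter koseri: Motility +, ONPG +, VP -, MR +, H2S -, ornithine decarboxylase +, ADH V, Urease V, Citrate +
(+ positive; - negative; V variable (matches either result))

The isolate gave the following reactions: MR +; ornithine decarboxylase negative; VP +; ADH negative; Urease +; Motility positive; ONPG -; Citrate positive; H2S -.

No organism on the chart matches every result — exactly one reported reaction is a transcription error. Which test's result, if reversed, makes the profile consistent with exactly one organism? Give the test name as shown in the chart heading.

VP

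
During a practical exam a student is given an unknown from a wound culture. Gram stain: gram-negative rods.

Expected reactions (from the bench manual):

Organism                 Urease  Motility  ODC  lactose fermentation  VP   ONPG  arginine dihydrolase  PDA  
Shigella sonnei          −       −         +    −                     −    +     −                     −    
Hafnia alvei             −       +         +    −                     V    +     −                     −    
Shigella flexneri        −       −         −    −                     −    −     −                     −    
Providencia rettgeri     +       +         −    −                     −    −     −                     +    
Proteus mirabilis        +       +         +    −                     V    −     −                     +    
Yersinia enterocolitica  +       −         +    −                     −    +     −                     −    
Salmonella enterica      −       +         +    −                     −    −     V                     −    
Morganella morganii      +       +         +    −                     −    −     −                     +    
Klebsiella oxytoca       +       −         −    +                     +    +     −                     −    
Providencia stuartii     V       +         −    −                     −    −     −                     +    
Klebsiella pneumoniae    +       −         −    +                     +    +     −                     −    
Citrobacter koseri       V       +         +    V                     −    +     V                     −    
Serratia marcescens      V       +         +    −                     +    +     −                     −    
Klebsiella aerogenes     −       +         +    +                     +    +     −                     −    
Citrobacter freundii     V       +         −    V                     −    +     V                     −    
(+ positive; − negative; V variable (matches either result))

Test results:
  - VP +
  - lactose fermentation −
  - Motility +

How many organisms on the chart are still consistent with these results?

3

VP +: excludes 9 organisms — 6 left.
lactose fermentation −: excludes Klebsiella oxytoca, Klebsiella pneumoniae, Klebsiella aerogenes — 3 left.
Motility +: all 3 remaining candidates are consistent.
Still consistent: Hafnia alvei, Proteus mirabilis, Serratia marcescens.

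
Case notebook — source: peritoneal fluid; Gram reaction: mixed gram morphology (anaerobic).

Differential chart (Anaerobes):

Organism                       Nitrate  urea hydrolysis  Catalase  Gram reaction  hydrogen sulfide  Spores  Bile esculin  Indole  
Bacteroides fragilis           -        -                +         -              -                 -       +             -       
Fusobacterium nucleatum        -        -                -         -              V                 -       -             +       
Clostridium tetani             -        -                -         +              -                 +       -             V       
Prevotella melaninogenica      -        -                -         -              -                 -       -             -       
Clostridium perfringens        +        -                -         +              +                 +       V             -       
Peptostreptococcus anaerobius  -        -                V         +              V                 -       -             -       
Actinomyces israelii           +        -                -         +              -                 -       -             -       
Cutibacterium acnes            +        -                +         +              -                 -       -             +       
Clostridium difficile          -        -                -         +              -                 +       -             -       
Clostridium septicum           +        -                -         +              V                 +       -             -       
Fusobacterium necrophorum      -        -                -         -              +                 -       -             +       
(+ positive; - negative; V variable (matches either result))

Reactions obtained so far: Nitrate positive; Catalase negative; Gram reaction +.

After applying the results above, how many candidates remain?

Gram reaction +: excludes Bacteroides fragilis, Fusobacterium nucleatum, Prevotella melaninogenica, Fusobacterium necrophorum — 7 left.
Nitrate +: excludes Clostridium tetani, Peptostreptococcus anaerobius, Clostridium difficile — 4 left.
Catalase -: excludes Cutibacterium acnes — 3 left.
Still consistent: Actinomyces israelii, Clostridium perfringens, Clostridium septicum.

3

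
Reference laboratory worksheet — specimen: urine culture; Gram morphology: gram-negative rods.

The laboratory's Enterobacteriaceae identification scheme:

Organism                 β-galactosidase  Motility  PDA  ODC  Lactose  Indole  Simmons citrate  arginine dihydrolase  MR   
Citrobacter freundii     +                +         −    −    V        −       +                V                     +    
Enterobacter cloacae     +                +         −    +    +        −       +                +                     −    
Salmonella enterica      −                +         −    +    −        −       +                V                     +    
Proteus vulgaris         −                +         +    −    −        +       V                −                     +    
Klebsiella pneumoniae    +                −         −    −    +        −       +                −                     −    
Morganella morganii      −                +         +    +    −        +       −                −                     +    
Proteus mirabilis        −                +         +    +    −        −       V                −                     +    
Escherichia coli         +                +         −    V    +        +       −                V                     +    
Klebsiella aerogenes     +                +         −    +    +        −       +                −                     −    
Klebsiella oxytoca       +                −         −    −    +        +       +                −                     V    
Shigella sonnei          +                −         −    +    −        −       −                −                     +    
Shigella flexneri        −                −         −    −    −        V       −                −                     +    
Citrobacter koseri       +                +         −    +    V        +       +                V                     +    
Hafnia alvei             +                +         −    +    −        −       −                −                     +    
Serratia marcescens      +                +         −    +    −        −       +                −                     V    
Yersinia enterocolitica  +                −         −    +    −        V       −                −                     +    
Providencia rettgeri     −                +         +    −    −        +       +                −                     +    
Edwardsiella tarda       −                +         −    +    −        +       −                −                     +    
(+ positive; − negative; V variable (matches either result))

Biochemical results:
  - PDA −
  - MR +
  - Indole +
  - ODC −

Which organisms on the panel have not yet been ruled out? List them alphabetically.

Escherichia coli, Klebsiella oxytoca, Shigella flexneri

ODC −: excludes 11 organisms — 7 left.
MR +: excludes Klebsiella pneumoniae — 6 left.
PDA −: excludes Proteus vulgaris, Providencia rettgeri — 4 left.
Indole +: excludes Citrobacter freundii — 3 left.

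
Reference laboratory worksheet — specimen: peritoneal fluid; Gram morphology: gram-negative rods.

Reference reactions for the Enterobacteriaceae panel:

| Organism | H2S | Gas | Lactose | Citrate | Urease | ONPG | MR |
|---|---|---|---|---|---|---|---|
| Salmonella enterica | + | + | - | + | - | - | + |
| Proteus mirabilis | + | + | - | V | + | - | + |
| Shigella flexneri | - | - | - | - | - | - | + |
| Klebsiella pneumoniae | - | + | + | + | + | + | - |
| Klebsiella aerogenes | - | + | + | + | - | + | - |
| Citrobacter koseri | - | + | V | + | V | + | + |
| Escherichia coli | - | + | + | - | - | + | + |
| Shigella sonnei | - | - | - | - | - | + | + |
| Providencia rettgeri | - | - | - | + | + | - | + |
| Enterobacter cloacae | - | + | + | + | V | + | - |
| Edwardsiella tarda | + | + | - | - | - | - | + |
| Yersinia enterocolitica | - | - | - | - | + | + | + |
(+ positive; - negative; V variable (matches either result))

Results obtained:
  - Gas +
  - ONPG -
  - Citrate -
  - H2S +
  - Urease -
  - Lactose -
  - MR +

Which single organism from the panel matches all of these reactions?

Lactose -: excludes Klebsiella pneumoniae, Klebsiella aerogenes, Escherichia coli, Enterobacter cloacae — 8 left.
Citrate -: excludes Salmonella enterica, Citrobacter koseri, Providencia rettgeri — 5 left.
MR +: all 5 remaining candidates are consistent.
Urease -: excludes Proteus mirabilis, Yersinia enterocolitica — 3 left.
H2S +: excludes Shigella flexneri, Shigella sonnei — 1 left.
ONPG -: the one remaining candidate is consistent.
Gas +: the one remaining candidate is consistent.

Edwardsiella tarda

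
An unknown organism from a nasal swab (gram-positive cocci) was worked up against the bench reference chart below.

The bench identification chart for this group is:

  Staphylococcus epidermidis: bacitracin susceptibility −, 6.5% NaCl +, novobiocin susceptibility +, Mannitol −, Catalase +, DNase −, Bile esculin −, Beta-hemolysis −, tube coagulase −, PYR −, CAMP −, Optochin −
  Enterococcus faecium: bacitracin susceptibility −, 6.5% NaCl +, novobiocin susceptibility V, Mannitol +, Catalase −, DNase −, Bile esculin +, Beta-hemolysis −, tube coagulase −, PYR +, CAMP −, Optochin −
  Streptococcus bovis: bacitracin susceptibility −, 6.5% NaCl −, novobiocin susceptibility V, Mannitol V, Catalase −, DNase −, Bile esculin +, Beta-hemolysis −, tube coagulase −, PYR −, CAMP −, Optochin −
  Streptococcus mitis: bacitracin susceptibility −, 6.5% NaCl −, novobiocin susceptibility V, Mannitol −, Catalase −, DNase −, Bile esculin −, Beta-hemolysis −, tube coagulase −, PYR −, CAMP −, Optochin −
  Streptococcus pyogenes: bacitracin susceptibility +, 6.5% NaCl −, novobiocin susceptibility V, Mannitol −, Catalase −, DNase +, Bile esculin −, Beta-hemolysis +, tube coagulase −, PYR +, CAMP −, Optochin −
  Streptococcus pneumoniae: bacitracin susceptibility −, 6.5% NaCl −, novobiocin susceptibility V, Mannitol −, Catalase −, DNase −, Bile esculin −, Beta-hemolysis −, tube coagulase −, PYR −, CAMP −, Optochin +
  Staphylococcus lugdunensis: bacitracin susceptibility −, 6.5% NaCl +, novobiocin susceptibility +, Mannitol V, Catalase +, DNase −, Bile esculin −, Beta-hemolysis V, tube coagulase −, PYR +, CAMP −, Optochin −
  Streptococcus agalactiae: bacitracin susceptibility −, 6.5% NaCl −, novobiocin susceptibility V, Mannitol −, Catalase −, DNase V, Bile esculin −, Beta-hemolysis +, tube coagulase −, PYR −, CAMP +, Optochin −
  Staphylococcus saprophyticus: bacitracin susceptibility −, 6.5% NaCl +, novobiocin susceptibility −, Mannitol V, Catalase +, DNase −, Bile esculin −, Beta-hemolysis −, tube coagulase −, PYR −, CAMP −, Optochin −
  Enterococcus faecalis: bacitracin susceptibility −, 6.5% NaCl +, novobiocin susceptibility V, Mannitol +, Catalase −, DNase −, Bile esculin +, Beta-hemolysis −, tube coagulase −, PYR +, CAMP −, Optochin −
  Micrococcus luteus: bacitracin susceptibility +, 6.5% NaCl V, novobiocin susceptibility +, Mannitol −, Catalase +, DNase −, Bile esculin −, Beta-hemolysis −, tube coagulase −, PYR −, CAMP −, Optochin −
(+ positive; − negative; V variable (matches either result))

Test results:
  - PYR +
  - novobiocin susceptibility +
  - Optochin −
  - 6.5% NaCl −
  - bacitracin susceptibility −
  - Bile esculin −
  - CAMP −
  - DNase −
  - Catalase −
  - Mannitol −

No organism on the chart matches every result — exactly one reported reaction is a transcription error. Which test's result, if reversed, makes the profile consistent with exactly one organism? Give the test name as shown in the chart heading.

PYR

As reported, no row in the chart matches all 10 reactions.
Reversing DNase → still no organism matches.
Reversing Optochin → still no organism matches.
Reversing Catalase → still no organism matches.
Reversing PYR (to −) → unique match: Streptococcus mitis.
Reversing Bile esculin → still no organism matches.
Reversing CAMP → still no organism matches.
Reversing 6.5% NaCl → still no organism matches.
Reversing Mannitol → still no organism matches.
Reversing bacitracin susceptibility → still no organism matches.
Reversing novobiocin susceptibility → still no organism matches.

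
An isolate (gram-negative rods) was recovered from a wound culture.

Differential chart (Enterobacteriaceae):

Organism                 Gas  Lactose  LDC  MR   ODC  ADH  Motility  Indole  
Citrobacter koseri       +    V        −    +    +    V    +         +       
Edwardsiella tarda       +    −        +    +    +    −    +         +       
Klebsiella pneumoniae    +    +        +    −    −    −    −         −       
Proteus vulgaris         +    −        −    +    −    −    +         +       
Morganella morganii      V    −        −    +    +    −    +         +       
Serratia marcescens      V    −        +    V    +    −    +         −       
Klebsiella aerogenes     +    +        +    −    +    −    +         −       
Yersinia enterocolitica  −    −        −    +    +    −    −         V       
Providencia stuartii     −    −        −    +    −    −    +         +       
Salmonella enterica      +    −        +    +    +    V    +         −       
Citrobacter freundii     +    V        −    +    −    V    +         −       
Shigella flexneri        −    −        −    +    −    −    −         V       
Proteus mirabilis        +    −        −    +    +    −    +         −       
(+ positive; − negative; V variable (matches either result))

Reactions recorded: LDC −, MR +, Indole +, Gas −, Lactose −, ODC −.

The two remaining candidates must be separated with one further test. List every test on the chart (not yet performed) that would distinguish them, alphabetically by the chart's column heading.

Motility

Indole +: excludes 6 organisms — 7 left.
MR +: all 7 remaining candidates are consistent.
LDC −: excludes Edwardsiella tarda — 6 left.
Lactose −: all 6 remaining candidates are consistent.
ODC −: excludes Citrobacter koseri, Morganella morganii, Yersinia enterocolitica — 3 left.
Gas −: excludes Proteus vulgaris — 2 left.
Two candidates remain: Providencia stuartii and Shigella flexneri.
  ADH: − vs − — same for both, does not separate.
  Motility: Providencia stuartii +, Shigella flexneri − — discriminates.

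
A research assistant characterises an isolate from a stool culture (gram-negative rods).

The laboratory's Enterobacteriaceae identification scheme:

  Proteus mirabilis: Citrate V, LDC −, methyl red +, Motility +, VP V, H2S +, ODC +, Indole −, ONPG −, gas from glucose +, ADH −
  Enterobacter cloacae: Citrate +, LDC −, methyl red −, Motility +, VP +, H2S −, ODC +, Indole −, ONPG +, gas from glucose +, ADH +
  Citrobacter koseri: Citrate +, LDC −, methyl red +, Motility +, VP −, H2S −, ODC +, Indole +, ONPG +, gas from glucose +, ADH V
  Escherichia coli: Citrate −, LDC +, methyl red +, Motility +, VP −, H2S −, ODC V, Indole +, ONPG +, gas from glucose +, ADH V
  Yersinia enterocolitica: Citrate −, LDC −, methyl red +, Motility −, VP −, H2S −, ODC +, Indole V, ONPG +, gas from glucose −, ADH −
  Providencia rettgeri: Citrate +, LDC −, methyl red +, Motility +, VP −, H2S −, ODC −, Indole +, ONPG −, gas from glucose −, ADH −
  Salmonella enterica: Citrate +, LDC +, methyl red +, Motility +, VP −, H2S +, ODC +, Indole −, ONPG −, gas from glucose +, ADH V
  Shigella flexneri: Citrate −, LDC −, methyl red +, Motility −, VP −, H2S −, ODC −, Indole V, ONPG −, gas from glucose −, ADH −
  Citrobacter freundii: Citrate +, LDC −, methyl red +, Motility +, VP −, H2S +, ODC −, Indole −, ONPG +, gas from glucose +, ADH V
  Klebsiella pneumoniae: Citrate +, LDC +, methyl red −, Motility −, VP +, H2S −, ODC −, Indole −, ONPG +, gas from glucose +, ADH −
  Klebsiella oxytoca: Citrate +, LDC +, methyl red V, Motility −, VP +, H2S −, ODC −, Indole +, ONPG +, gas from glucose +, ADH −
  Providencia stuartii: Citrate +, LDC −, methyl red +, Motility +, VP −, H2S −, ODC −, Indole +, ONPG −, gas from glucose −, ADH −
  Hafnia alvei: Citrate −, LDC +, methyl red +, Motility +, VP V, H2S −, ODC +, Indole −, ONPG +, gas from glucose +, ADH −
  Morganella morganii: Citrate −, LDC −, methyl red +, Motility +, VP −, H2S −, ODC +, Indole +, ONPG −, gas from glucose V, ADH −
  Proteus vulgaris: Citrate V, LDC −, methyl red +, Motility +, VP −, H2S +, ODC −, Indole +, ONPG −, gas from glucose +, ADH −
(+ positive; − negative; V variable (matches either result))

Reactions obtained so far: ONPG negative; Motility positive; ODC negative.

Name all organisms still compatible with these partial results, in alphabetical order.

ONPG −: excludes 8 organisms — 7 left.
Motility +: excludes Shigella flexneri — 6 left.
ODC −: excludes Proteus mirabilis, Salmonella enterica, Morganella morganii — 3 left.

Proteus vulgaris, Providencia rettgeri, Providencia stuartii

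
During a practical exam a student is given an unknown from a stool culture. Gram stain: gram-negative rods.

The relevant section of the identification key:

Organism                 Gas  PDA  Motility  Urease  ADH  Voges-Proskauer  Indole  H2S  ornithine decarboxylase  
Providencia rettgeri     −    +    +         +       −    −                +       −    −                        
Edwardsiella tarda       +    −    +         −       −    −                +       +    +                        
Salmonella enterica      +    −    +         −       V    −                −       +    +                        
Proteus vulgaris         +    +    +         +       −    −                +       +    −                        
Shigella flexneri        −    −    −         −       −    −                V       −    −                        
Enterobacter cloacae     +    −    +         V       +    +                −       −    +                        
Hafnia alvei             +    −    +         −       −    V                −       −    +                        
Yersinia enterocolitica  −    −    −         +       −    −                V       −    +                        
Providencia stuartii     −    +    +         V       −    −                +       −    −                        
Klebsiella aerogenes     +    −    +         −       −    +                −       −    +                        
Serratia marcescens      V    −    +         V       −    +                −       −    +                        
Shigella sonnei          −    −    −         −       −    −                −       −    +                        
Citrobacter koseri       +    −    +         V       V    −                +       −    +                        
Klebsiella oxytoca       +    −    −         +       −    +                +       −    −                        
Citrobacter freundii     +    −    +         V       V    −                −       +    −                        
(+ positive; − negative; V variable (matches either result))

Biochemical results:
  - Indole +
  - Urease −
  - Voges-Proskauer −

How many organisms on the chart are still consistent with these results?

4

Indole +: excludes 7 organisms — 8 left.
Voges-Proskauer −: excludes Klebsiella oxytoca — 7 left.
Urease −: excludes Providencia rettgeri, Proteus vulgaris, Yersinia enterocolitica — 4 left.
Still consistent: Citrobacter koseri, Edwardsiella tarda, Providencia stuartii, Shigella flexneri.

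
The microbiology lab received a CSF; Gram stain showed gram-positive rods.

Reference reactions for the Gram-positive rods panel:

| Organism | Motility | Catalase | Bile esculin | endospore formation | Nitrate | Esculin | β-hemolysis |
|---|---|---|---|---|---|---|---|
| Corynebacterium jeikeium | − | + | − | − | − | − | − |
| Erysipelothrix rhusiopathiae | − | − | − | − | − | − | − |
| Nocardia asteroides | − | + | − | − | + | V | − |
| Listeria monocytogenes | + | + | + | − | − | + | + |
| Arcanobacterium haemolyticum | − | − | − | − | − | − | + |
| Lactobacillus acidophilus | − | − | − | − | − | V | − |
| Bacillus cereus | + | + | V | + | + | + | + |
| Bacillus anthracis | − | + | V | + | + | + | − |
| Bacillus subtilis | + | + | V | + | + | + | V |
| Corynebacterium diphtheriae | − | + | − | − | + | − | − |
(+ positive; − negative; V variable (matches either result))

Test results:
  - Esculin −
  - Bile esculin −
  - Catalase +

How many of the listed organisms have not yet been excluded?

3

Catalase +: excludes Erysipelothrix rhusiopathiae, Arcanobacterium haemolyticum, Lactobacillus acidophilus — 7 left.
Esculin −: excludes Listeria monocytogenes, Bacillus cereus, Bacillus anthracis, Bacillus subtilis — 3 left.
Bile esculin −: all 3 remaining candidates are consistent.
Still consistent: Corynebacterium diphtheriae, Corynebacterium jeikeium, Nocardia asteroides.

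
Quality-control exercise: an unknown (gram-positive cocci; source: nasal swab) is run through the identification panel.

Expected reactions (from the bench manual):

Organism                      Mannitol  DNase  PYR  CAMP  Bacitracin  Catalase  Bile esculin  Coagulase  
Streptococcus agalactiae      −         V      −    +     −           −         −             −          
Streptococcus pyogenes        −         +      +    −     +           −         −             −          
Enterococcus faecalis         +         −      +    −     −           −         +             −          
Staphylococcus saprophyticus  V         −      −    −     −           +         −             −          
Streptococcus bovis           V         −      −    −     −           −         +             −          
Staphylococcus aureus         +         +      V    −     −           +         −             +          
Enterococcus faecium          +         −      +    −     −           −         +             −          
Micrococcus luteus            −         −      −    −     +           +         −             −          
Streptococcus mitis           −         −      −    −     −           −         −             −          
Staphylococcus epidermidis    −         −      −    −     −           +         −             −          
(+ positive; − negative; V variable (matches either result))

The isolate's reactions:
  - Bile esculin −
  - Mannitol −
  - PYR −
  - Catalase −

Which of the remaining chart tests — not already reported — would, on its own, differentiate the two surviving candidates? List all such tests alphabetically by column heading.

CAMP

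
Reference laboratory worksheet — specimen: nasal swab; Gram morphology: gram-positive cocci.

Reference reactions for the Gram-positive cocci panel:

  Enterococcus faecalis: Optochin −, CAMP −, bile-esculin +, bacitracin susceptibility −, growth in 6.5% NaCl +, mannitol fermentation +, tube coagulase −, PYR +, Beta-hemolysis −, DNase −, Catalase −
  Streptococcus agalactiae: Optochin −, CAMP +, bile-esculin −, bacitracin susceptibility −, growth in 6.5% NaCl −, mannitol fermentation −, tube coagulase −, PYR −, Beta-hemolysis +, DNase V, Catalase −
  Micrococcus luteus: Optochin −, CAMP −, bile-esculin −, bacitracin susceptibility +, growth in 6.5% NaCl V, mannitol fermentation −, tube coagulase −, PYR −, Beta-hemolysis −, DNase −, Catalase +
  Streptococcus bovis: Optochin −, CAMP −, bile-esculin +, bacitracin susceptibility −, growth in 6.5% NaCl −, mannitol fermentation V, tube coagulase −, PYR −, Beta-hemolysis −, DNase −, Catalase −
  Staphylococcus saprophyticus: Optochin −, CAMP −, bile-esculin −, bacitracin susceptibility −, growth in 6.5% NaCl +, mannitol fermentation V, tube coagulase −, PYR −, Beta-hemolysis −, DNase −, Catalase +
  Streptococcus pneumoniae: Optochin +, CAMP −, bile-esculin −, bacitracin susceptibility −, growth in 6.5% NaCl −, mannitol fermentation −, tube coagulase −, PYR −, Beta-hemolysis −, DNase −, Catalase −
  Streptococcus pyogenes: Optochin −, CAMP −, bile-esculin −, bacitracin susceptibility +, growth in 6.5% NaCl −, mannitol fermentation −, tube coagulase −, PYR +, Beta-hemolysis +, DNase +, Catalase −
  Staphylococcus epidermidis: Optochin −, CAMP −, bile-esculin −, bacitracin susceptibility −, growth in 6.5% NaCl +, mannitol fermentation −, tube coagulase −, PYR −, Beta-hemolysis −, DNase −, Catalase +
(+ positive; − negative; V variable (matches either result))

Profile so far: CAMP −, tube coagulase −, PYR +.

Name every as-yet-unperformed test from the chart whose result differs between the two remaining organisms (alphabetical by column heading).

bacitracin susceptibility, Beta-hemolysis, bile-esculin, DNase, growth in 6.5% NaCl, mannitol fermentation

CAMP −: excludes Streptococcus agalactiae — 7 left.
tube coagulase −: all 7 remaining candidates are consistent.
PYR +: excludes 5 organisms — 2 left.
Two candidates remain: Enterococcus faecalis and Streptococcus pyogenes.
  Optochin: − vs − — same for both, does not separate.
  bile-esculin: Enterococcus faecalis +, Streptococcus pyogenes − — discriminates.
  bacitracin susceptibility: Enterococcus faecalis −, Streptococcus pyogenes + — discriminates.
  growth in 6.5% NaCl: Enterococcus faecalis +, Streptococcus pyogenes − — discriminates.
  mannitol fermentation: Enterococcus faecalis +, Streptococcus pyogenes − — discriminates.
  Beta-hemolysis: Enterococcus faecalis −, Streptococcus pyogenes + — discriminates.
  DNase: Enterococcus faecalis −, Streptococcus pyogenes + — discriminates.
  Catalase: − vs − — same for both, does not separate.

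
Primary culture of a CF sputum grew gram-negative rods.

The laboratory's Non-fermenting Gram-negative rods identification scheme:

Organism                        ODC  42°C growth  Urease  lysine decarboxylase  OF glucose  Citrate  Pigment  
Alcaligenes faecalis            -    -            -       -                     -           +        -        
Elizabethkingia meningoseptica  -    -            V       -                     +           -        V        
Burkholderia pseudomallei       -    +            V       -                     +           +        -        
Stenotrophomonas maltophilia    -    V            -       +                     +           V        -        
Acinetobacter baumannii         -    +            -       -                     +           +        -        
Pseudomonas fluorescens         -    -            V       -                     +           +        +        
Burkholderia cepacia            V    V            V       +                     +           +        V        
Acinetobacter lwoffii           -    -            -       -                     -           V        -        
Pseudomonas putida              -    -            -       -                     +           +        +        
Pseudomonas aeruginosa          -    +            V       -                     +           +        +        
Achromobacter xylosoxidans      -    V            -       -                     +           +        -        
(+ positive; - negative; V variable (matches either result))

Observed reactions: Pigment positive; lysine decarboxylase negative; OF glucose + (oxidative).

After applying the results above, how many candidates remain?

4

lysine decarboxylase -: excludes Stenotrophomonas maltophilia, Burkholderia cepacia — 9 left.
Pigment +: excludes 5 organisms — 4 left.
OF glucose +: all 4 remaining candidates are consistent.
Still consistent: Elizabethkingia meningoseptica, Pseudomonas aeruginosa, Pseudomonas fluorescens, Pseudomonas putida.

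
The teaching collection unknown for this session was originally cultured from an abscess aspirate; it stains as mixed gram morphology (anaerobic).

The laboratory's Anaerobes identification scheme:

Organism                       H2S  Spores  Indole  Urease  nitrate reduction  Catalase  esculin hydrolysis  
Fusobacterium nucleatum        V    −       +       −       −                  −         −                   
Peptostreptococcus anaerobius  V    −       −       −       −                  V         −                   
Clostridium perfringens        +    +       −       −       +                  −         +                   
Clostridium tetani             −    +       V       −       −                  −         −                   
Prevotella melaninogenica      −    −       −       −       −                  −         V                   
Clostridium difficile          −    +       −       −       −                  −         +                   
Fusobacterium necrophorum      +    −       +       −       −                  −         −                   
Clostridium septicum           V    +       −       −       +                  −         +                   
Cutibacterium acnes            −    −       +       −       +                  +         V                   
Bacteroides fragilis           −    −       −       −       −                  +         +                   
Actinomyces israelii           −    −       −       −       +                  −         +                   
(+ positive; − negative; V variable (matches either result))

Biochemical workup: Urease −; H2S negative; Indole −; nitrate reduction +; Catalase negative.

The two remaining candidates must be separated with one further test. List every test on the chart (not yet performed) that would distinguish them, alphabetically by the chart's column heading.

Spores

nitrate reduction +: excludes 7 organisms — 4 left.
Indole −: excludes Cutibacterium acnes — 3 left.
Urease −: all 3 remaining candidates are consistent.
Catalase −: all 3 remaining candidates are consistent.
H2S −: excludes Clostridium perfringens — 2 left.
Two candidates remain: Actinomyces israelii and Clostridium septicum.
  Spores: Actinomyces israelii −, Clostridium septicum + — discriminates.
  esculin hydrolysis: + vs + — same for both, does not separate.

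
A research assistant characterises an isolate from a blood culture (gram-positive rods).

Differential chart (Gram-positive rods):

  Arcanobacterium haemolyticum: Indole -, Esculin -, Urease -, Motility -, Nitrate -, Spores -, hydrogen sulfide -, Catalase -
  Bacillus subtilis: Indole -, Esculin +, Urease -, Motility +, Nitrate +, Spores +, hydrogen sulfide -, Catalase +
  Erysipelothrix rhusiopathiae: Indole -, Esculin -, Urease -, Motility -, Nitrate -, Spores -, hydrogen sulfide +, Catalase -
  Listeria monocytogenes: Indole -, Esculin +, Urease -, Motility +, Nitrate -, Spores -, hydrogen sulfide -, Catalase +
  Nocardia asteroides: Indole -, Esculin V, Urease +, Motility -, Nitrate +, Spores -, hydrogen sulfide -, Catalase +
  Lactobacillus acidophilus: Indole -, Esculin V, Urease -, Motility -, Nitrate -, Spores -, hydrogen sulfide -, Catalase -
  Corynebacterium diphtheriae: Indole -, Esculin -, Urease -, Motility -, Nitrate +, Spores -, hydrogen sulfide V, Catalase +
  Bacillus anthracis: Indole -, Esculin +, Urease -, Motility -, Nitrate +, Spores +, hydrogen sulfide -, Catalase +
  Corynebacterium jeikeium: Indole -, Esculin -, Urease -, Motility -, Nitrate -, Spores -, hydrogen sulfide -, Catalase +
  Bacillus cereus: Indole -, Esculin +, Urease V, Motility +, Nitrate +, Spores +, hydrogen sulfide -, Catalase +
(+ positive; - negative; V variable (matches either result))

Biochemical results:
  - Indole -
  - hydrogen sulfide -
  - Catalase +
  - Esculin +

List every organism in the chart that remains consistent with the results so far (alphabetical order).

hydrogen sulfide -: excludes Erysipelothrix rhusiopathiae — 9 left.
Catalase +: excludes Arcanobacterium haemolyticum, Lactobacillus acidophilus — 7 left.
Indole -: all 7 remaining candidates are consistent.
Esculin +: excludes Corynebacterium diphtheriae, Corynebacterium jeikeium — 5 left.

Bacillus anthracis, Bacillus cereus, Bacillus subtilis, Listeria monocytogenes, Nocardia asteroides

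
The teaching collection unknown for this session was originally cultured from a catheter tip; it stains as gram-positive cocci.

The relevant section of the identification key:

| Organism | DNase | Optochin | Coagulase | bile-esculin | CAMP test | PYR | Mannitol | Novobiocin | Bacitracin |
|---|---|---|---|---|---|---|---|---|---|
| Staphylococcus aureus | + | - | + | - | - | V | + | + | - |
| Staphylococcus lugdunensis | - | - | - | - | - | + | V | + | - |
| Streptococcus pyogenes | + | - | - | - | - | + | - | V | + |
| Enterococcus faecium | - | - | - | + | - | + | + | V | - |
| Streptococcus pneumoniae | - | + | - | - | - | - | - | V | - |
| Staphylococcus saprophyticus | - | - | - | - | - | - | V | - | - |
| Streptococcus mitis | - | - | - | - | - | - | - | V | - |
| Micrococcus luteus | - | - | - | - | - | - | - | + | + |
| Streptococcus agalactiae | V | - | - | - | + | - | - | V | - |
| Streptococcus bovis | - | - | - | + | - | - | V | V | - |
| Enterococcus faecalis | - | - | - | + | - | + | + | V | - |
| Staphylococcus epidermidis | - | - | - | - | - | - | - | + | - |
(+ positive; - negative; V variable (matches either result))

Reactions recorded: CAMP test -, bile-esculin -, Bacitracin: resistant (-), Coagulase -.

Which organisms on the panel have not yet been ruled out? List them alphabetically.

Staphylococcus epidermidis, Staphylococcus lugdunensis, Staphylococcus saprophyticus, Streptococcus mitis, Streptococcus pneumoniae

Bacitracin -: excludes Streptococcus pyogenes, Micrococcus luteus — 10 left.
bile-esculin -: excludes Enterococcus faecium, Streptococcus bovis, Enterococcus faecalis — 7 left.
CAMP test -: excludes Streptococcus agalactiae — 6 left.
Coagulase -: excludes Staphylococcus aureus — 5 left.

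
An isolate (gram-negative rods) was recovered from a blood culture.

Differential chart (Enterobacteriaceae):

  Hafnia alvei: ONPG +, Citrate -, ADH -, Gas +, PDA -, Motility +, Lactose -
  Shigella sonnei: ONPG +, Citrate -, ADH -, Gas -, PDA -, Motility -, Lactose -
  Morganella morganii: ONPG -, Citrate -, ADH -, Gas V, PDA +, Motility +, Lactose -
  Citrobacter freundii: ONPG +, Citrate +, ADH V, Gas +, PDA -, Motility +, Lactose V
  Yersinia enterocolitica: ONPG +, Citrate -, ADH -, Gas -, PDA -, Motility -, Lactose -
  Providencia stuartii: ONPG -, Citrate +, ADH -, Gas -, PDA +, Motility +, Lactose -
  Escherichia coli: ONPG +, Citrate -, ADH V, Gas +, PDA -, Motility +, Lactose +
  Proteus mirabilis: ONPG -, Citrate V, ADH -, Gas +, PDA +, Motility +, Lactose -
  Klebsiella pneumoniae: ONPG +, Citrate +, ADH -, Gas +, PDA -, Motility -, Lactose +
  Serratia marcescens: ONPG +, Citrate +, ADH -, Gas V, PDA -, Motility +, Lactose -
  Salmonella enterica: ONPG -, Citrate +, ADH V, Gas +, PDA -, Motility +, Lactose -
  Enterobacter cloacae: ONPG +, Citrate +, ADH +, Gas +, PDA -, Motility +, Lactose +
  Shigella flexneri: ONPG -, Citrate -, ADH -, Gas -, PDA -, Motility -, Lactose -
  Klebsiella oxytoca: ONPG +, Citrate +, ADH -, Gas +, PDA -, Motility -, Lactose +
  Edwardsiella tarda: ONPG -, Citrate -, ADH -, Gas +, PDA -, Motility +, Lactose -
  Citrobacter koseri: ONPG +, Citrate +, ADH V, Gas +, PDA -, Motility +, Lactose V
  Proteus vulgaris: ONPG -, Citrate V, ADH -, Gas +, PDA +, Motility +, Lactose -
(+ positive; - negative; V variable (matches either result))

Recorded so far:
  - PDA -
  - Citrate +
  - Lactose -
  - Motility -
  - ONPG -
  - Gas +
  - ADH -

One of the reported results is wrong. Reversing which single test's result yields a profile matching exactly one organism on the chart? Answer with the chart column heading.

As reported, no row in the chart matches all 7 reactions.
Reversing Citrate → still no organism matches.
Reversing ADH → still no organism matches.
Reversing PDA → still no organism matches.
Reversing Motility (to +) → unique match: Salmonella enterica.
Reversing ONPG → still no organism matches.
Reversing Gas → still no organism matches.
Reversing Lactose → still no organism matches.

Motility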